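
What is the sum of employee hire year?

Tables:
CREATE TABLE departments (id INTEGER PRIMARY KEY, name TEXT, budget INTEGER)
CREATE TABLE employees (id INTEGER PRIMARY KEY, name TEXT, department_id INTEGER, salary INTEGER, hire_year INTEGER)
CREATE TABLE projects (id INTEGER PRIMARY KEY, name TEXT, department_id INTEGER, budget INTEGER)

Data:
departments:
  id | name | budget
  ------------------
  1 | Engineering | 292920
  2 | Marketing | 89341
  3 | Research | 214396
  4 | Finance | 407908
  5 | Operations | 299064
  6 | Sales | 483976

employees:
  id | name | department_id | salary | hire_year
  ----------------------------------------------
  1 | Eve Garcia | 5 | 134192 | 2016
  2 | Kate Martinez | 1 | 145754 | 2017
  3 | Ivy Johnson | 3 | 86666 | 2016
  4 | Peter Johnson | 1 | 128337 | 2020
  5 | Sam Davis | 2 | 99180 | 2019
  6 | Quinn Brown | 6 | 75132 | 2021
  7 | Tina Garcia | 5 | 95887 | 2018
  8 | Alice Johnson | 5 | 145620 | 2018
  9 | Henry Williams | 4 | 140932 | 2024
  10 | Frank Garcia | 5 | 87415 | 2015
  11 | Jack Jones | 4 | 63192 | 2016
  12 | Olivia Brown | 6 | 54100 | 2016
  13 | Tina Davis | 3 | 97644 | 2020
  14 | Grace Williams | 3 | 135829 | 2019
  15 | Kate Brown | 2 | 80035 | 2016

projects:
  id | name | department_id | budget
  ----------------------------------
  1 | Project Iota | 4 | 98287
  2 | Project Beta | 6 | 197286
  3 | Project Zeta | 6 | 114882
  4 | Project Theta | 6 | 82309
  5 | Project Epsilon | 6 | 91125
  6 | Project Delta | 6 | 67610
SELECT SUM(hire_year) FROM employees

Execution result:
30271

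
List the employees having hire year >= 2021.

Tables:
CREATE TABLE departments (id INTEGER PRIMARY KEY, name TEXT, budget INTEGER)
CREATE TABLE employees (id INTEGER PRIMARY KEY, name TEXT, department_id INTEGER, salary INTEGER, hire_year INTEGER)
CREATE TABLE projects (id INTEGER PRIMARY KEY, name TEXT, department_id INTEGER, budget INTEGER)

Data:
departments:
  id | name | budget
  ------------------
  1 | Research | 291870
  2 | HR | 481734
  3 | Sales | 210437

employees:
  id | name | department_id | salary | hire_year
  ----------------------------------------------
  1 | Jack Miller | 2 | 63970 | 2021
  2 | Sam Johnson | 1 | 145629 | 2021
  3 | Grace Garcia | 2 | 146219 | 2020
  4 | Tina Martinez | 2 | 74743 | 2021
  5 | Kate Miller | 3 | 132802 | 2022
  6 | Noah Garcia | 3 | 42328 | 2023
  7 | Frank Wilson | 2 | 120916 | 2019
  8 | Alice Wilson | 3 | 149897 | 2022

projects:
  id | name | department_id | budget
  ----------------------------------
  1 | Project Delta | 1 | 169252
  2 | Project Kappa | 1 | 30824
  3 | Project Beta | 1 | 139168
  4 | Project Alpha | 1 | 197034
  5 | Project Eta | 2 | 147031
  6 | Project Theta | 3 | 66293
SELECT name, hire_year FROM employees WHERE hire_year >= 2021

Execution result:
name | hire_year
Jack Miller | 2021
Sam Johnson | 2021
Tina Martinez | 2021
Kate Miller | 2022
Noah Garcia | 2023
Alice Wilson | 2022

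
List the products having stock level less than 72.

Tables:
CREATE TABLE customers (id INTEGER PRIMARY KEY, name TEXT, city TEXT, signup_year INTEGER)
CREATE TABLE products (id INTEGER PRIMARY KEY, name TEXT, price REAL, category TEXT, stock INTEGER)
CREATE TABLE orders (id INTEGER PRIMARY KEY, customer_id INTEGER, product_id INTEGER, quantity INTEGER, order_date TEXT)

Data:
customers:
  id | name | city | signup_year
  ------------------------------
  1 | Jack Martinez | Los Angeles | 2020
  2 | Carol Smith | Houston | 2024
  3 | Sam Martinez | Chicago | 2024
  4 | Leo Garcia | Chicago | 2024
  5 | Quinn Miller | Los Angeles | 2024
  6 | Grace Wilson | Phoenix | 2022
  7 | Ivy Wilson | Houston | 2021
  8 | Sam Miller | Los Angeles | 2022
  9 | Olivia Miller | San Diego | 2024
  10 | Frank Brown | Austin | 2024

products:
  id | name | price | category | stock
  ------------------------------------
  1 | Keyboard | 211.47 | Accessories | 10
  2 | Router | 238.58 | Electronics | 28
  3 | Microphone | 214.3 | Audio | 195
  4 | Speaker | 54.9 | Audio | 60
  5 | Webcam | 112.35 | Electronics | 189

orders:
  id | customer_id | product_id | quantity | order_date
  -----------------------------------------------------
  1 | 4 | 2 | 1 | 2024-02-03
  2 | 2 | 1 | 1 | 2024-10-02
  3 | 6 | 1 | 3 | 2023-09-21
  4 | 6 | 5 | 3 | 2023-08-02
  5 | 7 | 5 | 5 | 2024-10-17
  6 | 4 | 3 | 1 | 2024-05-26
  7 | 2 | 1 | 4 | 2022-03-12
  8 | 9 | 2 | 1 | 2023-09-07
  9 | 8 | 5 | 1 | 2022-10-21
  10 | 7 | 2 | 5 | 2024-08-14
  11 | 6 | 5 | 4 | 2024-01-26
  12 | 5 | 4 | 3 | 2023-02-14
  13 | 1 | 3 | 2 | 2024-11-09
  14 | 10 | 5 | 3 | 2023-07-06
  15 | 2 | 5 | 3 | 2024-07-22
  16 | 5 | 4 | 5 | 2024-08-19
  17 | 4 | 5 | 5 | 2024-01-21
SELECT name, stock FROM products WHERE stock < 72

Execution result:
name | stock
Keyboard | 10
Router | 28
Speaker | 60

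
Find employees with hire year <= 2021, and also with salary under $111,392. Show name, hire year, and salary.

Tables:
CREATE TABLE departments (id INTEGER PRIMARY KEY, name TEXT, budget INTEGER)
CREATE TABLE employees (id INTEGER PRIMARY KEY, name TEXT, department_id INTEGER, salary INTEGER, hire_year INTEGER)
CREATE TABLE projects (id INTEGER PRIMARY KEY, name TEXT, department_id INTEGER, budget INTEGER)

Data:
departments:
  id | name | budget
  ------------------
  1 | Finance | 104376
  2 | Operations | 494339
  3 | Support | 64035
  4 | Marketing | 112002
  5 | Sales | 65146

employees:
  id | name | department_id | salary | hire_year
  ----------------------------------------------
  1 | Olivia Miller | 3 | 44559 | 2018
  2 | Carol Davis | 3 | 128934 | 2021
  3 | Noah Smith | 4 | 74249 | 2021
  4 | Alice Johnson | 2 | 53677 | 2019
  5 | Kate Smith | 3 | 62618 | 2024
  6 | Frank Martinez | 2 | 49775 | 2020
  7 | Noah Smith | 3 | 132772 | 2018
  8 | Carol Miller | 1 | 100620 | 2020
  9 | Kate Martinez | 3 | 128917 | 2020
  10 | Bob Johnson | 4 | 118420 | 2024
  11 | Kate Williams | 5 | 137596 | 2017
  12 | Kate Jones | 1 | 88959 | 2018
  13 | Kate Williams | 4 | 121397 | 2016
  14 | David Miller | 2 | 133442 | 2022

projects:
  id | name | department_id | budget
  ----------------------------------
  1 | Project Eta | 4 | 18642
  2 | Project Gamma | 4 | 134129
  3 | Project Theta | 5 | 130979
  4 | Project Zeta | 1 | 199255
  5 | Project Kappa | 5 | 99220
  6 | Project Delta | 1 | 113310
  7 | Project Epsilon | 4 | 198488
SELECT name, hire_year, salary FROM employees WHERE hire_year <= 2021 AND salary < 111392

Execution result:
name | hire_year | salary
Olivia Miller | 2018 | 44559
Noah Smith | 2021 | 74249
Alice Johnson | 2019 | 53677
Frank Martinez | 2020 | 49775
Carol Miller | 2020 | 100620
Kate Jones | 2018 | 88959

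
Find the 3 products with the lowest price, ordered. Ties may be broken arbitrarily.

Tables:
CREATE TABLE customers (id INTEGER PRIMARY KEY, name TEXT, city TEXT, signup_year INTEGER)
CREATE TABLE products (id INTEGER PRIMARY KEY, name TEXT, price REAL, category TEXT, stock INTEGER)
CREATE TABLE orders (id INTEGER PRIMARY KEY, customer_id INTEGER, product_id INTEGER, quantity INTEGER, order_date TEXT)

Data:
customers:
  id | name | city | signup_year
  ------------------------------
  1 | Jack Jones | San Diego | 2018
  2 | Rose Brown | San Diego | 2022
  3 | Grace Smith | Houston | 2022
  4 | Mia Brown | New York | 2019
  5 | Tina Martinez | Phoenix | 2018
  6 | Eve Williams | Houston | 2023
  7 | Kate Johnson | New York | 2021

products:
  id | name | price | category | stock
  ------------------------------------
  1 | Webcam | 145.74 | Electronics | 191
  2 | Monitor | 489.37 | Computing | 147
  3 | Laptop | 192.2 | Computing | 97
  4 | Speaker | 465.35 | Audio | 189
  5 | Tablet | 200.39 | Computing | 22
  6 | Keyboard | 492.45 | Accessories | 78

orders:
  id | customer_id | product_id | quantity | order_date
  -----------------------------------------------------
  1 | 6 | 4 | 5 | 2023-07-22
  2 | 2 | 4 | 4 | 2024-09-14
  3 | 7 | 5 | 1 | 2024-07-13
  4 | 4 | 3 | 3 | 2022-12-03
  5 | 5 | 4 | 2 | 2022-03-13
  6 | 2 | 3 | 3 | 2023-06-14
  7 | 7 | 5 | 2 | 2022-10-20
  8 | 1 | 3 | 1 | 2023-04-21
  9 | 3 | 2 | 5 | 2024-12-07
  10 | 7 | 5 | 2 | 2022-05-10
SELECT name, price FROM products ORDER BY price ASC LIMIT 3

Execution result:
name | price
Webcam | 145.74
Laptop | 192.20
Tablet | 200.39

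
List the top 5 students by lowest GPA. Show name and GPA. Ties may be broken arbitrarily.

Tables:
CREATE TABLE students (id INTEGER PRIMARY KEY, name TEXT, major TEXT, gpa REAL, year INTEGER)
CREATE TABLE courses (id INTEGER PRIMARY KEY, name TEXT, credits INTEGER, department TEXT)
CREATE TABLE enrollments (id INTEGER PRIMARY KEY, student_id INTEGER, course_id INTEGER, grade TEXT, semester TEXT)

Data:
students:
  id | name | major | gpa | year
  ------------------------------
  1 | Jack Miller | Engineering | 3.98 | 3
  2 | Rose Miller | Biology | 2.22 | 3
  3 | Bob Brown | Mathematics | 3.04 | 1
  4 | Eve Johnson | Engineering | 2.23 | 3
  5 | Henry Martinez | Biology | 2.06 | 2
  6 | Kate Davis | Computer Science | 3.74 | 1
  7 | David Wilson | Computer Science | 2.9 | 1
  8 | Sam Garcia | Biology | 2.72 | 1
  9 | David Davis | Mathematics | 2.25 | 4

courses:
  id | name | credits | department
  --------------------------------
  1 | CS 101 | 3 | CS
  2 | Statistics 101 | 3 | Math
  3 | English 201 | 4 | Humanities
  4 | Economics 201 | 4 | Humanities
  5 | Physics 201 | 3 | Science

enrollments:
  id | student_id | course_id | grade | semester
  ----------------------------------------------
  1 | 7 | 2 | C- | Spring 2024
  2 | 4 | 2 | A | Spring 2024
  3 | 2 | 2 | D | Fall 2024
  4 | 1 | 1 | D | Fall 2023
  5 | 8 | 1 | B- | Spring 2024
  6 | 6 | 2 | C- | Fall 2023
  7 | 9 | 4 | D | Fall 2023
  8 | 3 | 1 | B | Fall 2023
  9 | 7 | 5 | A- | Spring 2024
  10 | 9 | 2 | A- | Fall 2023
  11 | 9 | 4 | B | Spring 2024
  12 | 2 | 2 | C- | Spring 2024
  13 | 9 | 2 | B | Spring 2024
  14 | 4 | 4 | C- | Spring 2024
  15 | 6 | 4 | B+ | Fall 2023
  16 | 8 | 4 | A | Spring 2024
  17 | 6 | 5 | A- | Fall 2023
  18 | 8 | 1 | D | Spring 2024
SELECT name, gpa FROM students ORDER BY gpa ASC LIMIT 5

Execution result:
name | gpa
Henry Martinez | 2.06
Rose Miller | 2.22
Eve Johnson | 2.23
David Davis | 2.25
Sam Garcia | 2.72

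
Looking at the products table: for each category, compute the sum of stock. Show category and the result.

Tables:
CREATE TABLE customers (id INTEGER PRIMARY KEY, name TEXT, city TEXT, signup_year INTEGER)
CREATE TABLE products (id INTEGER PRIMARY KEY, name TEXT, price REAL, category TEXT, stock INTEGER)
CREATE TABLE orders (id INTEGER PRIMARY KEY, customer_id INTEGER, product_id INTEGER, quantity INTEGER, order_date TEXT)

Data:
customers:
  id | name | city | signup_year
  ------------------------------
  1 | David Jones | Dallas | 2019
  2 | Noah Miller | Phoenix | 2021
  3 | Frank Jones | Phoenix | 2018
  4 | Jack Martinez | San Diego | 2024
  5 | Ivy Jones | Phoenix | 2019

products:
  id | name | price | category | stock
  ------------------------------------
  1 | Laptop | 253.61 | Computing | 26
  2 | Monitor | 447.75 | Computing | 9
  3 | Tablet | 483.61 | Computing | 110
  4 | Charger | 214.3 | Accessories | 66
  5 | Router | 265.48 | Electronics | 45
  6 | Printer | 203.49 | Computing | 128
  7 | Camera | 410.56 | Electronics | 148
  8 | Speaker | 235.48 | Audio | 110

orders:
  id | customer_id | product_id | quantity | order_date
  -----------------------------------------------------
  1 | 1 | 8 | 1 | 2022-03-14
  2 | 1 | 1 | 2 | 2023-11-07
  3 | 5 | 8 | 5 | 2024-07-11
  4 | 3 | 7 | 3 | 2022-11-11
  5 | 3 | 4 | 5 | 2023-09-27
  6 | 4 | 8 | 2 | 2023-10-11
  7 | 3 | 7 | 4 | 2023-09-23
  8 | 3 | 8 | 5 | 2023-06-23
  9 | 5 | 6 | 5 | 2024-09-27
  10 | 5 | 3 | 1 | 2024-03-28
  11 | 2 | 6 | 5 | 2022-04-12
SELECT category, SUM(stock) AS sum_stock FROM products GROUP BY category

Execution result:
category | sum_stock
Accessories | 66
Audio | 110
Computing | 273
Electronics | 193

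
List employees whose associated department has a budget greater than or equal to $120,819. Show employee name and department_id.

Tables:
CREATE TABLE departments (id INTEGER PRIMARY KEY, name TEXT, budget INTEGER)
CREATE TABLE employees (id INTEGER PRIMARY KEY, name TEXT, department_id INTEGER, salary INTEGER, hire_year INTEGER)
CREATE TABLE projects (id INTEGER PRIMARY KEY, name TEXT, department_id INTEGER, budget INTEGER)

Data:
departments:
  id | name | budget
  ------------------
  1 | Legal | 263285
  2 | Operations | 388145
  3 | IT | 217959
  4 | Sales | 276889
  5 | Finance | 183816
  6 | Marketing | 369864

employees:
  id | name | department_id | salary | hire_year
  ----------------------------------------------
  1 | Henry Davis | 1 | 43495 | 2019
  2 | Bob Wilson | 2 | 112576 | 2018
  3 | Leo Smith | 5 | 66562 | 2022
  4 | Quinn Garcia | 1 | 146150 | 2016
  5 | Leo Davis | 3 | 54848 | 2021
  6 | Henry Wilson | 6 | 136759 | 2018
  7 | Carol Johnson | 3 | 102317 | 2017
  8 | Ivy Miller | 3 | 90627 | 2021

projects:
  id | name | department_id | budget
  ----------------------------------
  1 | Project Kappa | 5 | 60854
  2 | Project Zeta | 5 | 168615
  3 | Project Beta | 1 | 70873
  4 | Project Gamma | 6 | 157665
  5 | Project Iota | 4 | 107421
SELECT name, department_id FROM employees WHERE department_id IN (SELECT id FROM departments WHERE budget >= 120819)

Execution result:
name | department_id
Henry Davis | 1
Bob Wilson | 2
Leo Smith | 5
Quinn Garcia | 1
Leo Davis | 3
Henry Wilson | 6
Carol Johnson | 3
Ivy Miller | 3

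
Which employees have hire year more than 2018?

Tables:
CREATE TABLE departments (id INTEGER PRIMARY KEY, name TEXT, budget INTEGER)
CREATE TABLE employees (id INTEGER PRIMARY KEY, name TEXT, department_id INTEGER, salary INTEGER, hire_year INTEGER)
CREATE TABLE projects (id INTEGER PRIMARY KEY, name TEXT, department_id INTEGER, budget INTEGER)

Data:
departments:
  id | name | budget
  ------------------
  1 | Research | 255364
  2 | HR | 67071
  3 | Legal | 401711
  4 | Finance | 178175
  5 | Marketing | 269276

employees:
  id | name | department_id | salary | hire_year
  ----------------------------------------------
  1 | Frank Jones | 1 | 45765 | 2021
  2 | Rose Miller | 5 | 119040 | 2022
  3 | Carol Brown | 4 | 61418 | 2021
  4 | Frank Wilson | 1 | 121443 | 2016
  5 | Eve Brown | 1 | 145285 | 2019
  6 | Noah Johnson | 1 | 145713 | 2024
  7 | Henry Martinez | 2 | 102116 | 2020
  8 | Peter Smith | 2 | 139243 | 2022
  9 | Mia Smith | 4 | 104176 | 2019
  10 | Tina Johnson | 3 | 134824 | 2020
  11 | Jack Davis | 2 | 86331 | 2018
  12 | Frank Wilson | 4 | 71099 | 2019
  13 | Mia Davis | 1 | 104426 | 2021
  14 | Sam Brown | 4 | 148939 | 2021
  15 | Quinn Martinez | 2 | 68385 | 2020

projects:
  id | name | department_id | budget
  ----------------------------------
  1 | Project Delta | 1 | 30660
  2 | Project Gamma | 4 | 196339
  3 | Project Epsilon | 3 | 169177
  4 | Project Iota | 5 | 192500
SELECT name, hire_year FROM employees WHERE hire_year > 2018

Execution result:
name | hire_year
Frank Jones | 2021
Rose Miller | 2022
Carol Brown | 2021
Eve Brown | 2019
Noah Johnson | 2024
Henry Martinez | 2020
Peter Smith | 2022
Mia Smith | 2019
Tina Johnson | 2020
Frank Wilson | 2019
Mia Davis | 2021
Sam Brown | 2021
Quinn Martinez | 2020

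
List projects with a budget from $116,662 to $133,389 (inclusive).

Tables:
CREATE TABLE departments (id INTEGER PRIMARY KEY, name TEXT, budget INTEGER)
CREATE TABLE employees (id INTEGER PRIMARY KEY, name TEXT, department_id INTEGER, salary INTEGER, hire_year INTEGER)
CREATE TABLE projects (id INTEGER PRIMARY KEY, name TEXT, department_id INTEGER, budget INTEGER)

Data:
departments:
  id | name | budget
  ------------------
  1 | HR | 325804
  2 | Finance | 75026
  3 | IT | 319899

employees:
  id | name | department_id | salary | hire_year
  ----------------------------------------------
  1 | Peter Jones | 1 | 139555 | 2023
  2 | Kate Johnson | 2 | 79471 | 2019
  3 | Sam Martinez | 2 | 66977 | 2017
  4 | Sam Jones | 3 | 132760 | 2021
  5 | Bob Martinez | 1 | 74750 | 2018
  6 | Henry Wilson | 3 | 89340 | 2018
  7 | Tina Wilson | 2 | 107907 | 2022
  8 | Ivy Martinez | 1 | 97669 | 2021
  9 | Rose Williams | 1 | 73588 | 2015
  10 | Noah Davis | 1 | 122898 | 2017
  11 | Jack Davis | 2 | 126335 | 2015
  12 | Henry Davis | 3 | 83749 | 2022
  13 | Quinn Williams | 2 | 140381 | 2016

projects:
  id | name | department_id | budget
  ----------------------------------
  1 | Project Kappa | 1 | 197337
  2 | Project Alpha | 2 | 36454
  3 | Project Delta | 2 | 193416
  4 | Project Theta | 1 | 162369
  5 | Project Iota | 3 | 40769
SELECT name, budget FROM projects WHERE budget BETWEEN 116662 AND 133389

Execution result:
(no rows)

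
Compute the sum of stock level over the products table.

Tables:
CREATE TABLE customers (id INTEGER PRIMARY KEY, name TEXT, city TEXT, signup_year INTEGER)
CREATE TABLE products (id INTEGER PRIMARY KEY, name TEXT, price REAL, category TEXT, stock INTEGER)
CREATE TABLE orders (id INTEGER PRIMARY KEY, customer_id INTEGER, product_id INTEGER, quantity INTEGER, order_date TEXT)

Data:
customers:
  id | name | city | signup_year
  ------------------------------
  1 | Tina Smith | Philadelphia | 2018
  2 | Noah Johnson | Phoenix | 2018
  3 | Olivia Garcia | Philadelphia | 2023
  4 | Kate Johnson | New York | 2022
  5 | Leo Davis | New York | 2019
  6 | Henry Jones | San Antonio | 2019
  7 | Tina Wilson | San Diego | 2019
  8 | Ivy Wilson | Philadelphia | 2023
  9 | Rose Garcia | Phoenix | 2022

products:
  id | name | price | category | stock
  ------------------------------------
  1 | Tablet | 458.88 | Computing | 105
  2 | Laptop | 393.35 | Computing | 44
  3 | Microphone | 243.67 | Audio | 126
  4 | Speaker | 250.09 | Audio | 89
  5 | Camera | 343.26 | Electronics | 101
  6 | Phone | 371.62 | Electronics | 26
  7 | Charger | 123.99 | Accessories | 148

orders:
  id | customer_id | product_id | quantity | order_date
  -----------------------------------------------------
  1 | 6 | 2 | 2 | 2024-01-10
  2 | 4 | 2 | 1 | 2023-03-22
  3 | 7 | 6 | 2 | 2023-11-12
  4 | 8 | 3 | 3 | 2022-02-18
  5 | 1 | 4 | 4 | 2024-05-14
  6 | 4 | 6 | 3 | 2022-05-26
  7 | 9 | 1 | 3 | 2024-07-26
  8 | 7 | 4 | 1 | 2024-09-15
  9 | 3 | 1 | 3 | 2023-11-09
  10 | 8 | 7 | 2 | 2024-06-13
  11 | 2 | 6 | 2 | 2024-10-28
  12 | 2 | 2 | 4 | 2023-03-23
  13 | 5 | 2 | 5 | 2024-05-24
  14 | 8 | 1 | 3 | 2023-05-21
SELECT SUM(stock) FROM products

Execution result:
639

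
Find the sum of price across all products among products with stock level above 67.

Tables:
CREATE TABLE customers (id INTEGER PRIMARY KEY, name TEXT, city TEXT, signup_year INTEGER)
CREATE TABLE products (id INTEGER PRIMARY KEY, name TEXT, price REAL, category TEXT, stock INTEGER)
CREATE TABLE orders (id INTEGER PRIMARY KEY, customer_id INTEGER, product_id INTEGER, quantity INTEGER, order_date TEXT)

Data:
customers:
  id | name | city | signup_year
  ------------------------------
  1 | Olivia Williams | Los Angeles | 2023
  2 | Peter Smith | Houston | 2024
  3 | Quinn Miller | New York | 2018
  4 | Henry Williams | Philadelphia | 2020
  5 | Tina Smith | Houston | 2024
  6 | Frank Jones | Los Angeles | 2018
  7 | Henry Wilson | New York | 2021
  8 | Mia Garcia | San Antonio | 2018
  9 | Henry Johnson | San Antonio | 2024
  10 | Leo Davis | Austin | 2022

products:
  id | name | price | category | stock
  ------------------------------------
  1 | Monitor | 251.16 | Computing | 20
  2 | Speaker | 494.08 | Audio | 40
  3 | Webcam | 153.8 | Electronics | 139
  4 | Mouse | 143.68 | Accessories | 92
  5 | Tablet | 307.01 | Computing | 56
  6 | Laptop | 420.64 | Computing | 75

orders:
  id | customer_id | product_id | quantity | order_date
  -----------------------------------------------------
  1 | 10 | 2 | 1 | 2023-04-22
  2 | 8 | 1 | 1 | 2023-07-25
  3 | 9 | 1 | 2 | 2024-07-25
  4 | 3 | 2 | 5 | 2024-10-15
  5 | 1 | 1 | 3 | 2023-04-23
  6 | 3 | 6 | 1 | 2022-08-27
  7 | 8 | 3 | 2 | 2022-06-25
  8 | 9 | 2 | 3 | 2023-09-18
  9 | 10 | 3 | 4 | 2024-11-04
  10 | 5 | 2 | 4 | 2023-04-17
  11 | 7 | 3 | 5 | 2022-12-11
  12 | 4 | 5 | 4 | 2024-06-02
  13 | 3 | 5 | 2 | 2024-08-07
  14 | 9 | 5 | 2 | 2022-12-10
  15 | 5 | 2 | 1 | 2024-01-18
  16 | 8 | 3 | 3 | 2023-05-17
SELECT SUM(price) FROM products WHERE stock > 67

Execution result:
718.12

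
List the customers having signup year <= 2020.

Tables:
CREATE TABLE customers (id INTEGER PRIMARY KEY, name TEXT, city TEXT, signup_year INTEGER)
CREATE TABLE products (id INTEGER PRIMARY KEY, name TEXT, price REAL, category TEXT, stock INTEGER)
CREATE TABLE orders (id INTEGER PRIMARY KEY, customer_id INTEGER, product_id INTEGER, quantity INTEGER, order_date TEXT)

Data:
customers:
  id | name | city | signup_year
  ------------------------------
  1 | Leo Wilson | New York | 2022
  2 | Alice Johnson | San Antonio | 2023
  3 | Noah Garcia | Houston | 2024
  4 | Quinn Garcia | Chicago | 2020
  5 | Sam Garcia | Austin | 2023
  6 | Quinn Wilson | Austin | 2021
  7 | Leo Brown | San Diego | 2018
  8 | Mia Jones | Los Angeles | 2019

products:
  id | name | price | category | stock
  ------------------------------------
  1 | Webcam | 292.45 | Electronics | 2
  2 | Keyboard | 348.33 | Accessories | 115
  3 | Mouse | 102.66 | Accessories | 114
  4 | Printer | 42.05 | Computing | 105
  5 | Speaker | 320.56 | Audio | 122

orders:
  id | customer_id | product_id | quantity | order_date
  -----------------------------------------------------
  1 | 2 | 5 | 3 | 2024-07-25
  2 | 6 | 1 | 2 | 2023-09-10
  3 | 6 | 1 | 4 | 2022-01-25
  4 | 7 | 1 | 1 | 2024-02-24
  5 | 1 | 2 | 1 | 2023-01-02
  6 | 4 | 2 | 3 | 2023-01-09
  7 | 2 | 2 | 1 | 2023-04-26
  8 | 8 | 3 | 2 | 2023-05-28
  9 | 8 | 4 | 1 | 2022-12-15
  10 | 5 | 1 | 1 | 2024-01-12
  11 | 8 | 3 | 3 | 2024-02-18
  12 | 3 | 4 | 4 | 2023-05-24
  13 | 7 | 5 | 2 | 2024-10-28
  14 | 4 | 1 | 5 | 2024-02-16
SELECT name, signup_year FROM customers WHERE signup_year <= 2020

Execution result:
name | signup_year
Quinn Garcia | 2020
Leo Brown | 2018
Mia Jones | 2019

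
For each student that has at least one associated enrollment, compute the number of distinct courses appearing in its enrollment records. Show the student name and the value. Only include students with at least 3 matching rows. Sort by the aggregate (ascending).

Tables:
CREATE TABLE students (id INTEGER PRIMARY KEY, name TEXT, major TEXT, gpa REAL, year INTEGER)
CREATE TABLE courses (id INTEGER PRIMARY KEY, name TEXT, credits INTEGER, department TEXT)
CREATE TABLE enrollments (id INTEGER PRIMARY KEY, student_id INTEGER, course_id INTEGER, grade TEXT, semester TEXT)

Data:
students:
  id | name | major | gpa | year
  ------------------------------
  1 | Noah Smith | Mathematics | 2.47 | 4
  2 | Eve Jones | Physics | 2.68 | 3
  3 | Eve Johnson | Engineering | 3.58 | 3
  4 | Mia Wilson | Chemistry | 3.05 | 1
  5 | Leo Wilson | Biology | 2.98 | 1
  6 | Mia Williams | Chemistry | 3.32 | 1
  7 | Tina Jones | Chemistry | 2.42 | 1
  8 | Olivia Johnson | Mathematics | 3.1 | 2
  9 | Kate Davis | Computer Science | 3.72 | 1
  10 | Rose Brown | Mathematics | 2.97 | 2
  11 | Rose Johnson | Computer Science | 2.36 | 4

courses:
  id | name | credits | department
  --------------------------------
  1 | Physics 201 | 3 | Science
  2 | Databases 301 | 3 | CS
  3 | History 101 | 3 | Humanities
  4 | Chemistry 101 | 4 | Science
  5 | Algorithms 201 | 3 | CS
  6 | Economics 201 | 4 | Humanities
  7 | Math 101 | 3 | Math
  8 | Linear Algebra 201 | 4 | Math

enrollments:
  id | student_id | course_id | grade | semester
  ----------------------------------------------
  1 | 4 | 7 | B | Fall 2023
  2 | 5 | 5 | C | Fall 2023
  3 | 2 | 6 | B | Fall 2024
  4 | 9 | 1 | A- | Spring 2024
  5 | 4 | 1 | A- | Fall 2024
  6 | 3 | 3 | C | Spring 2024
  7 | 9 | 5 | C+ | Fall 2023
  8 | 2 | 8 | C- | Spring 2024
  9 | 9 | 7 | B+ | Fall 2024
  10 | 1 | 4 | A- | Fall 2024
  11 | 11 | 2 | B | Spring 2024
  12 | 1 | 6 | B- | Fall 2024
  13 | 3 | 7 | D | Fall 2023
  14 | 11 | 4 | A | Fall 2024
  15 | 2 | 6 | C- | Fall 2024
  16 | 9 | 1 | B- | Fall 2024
SELECT p.name, COUNT(DISTINCT c.course_id) AS distinct_course_count FROM enrollments c JOIN students p ON c.student_id = p.id GROUP BY p.id, p.name HAVING COUNT(*) >= 3 ORDER BY distinct_course_count ASC

Execution result:
name | distinct_course_count
Eve Jones | 2
Kate Davis | 3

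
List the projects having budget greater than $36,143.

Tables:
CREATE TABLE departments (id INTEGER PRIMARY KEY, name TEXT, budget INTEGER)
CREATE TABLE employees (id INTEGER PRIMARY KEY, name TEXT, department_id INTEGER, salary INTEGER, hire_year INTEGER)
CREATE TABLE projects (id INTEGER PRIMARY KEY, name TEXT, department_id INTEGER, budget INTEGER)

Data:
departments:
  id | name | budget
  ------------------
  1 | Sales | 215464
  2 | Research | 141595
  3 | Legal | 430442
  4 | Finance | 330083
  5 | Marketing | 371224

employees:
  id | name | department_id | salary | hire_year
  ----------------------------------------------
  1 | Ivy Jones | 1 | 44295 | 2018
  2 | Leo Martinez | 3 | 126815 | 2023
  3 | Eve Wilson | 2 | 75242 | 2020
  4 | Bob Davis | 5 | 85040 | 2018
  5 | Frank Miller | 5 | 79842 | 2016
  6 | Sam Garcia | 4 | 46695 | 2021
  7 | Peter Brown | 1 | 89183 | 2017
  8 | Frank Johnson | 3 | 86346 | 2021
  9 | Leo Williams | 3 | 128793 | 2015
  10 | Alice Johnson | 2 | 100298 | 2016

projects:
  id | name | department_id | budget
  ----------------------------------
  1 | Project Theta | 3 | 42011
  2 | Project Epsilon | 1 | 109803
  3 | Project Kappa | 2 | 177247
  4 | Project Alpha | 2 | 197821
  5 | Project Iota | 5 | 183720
SELECT name, budget FROM projects WHERE budget > 36143

Execution result:
name | budget
Project Theta | 42011
Project Epsilon | 109803
Project Kappa | 177247
Project Alpha | 197821
Project Iota | 183720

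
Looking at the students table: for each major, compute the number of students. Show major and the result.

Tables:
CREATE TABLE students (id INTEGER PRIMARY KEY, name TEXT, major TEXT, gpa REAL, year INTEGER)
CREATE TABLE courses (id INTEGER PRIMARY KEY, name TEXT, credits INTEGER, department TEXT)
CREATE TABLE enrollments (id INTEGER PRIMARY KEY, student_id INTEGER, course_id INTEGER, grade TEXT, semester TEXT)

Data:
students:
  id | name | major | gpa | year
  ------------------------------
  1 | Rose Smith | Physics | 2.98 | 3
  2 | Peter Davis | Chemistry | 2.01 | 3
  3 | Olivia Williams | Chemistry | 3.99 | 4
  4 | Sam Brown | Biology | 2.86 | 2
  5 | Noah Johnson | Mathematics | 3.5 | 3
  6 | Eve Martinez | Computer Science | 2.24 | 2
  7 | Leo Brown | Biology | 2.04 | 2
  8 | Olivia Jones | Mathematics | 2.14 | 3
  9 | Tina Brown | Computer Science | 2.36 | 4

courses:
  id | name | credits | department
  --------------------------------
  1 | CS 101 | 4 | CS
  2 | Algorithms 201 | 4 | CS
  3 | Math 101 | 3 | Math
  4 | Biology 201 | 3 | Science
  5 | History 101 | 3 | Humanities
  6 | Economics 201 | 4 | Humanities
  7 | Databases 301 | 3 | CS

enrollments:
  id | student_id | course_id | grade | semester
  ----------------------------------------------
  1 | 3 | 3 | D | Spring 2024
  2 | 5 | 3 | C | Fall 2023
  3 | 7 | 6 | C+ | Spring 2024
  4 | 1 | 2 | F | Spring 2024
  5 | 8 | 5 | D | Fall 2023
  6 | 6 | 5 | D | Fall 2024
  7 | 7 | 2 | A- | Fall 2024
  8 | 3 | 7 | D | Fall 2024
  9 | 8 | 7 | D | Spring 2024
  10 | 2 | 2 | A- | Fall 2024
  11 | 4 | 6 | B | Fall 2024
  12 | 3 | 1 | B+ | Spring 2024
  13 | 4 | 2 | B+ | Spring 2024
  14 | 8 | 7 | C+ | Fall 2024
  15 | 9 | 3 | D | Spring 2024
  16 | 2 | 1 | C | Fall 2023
SELECT major, COUNT(*) AS n FROM students GROUP BY major

Execution result:
major | n
Biology | 2
Chemistry | 2
Computer Science | 2
Mathematics | 2
Physics | 1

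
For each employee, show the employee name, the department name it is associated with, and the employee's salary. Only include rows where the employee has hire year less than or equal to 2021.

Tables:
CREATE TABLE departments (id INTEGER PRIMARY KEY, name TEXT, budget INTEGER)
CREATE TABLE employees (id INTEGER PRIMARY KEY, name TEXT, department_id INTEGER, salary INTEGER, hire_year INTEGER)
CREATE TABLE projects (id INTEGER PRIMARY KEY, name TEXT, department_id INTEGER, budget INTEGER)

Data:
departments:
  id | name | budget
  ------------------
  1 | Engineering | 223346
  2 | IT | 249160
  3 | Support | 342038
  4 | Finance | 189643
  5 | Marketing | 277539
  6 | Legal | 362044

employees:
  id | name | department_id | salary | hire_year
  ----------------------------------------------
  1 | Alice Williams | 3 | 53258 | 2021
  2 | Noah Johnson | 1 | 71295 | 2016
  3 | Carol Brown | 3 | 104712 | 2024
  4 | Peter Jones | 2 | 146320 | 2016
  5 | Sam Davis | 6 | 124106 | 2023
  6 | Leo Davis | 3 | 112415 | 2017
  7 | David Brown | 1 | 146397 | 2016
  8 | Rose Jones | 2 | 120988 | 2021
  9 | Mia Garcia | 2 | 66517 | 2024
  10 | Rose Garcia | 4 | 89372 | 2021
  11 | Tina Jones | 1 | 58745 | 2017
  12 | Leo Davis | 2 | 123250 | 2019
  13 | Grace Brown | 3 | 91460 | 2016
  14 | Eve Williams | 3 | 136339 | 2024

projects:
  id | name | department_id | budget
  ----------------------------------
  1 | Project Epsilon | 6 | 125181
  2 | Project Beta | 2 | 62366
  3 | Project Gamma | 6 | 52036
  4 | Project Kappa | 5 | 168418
SELECT c.name, p.name AS department, c.salary FROM employees c JOIN departments p ON c.department_id = p.id WHERE c.hire_year <= 2021

Execution result:
name | department | salary
Alice Williams | Support | 53258
Noah Johnson | Engineering | 71295
Peter Jones | IT | 146320
Leo Davis | Support | 112415
David Brown | Engineering | 146397
Rose Jones | IT | 120988
Rose Garcia | Finance | 89372
Tina Jones | Engineering | 58745
Leo Davis | IT | 123250
Grace Brown | Support | 91460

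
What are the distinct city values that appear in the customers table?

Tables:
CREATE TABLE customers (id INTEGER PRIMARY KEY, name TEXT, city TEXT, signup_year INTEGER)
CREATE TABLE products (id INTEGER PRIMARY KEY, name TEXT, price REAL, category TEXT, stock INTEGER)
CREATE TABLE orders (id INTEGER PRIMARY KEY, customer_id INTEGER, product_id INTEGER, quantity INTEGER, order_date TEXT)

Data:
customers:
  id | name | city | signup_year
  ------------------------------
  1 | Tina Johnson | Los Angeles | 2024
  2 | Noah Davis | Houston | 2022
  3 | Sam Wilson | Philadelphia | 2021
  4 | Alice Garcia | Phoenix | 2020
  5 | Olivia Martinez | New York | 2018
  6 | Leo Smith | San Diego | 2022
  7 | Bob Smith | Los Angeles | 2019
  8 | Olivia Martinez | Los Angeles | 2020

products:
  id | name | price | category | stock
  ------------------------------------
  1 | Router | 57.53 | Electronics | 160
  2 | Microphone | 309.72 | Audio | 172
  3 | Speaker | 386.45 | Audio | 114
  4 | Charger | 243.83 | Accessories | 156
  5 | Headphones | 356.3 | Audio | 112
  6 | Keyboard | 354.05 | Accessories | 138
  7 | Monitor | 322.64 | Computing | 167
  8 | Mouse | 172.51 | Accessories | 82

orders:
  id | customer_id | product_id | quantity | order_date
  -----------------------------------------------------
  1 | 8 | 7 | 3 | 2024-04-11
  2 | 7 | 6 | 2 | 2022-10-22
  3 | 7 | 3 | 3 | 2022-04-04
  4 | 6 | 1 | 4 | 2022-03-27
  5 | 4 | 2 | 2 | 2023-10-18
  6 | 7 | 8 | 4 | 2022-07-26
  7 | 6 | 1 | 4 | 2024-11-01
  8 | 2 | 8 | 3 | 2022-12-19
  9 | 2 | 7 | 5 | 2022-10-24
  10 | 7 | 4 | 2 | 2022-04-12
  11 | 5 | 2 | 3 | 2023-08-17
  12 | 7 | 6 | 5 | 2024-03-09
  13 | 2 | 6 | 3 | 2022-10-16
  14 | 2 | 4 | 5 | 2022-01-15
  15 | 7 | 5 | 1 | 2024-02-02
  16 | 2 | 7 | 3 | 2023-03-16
SELECT DISTINCT city FROM customers

Execution result:
city
Los Angeles
Houston
Philadelphia
Phoenix
New York
San Diego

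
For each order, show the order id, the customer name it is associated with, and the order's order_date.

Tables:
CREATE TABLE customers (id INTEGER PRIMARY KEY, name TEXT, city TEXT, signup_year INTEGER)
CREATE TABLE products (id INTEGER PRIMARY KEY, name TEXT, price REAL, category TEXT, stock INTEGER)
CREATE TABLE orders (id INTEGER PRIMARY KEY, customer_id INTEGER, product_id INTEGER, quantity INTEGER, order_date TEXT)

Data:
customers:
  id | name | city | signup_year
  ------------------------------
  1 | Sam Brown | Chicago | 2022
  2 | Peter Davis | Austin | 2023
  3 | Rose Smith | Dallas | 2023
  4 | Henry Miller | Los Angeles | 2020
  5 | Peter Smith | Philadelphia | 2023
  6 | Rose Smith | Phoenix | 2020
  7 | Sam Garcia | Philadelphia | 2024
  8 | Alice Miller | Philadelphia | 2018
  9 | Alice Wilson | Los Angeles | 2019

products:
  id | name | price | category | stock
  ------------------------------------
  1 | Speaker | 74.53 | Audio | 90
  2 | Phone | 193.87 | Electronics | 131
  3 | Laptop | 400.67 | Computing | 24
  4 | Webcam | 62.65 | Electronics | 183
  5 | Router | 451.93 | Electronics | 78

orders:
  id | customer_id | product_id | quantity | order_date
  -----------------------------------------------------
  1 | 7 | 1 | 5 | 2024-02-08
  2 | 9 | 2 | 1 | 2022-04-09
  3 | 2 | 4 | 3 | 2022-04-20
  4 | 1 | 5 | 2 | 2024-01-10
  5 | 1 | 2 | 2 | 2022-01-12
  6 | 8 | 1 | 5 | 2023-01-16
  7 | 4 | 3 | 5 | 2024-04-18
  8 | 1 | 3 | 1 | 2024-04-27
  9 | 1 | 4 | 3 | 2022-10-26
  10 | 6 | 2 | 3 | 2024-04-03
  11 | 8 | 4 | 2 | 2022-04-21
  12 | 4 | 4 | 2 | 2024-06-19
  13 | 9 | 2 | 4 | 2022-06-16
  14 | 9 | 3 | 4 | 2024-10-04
SELECT c.id, p.name AS customer, c.order_date FROM orders c JOIN customers p ON c.customer_id = p.id

Execution result:
id | customer | order_date
1 | Sam Garcia | 2024-02-08
2 | Alice Wilson | 2022-04-09
3 | Peter Davis | 2022-04-20
4 | Sam Brown | 2024-01-10
5 | Sam Brown | 2022-01-12
6 | Alice Miller | 2023-01-16
7 | Henry Miller | 2024-04-18
8 | Sam Brown | 2024-04-27
9 | Sam Brown | 2022-10-26
10 | Rose Smith | 2024-04-03
11 | Alice Miller | 2022-04-21
12 | Henry Miller | 2024-06-19
13 | Alice Wilson | 2022-06-16
14 | Alice Wilson | 2024-10-04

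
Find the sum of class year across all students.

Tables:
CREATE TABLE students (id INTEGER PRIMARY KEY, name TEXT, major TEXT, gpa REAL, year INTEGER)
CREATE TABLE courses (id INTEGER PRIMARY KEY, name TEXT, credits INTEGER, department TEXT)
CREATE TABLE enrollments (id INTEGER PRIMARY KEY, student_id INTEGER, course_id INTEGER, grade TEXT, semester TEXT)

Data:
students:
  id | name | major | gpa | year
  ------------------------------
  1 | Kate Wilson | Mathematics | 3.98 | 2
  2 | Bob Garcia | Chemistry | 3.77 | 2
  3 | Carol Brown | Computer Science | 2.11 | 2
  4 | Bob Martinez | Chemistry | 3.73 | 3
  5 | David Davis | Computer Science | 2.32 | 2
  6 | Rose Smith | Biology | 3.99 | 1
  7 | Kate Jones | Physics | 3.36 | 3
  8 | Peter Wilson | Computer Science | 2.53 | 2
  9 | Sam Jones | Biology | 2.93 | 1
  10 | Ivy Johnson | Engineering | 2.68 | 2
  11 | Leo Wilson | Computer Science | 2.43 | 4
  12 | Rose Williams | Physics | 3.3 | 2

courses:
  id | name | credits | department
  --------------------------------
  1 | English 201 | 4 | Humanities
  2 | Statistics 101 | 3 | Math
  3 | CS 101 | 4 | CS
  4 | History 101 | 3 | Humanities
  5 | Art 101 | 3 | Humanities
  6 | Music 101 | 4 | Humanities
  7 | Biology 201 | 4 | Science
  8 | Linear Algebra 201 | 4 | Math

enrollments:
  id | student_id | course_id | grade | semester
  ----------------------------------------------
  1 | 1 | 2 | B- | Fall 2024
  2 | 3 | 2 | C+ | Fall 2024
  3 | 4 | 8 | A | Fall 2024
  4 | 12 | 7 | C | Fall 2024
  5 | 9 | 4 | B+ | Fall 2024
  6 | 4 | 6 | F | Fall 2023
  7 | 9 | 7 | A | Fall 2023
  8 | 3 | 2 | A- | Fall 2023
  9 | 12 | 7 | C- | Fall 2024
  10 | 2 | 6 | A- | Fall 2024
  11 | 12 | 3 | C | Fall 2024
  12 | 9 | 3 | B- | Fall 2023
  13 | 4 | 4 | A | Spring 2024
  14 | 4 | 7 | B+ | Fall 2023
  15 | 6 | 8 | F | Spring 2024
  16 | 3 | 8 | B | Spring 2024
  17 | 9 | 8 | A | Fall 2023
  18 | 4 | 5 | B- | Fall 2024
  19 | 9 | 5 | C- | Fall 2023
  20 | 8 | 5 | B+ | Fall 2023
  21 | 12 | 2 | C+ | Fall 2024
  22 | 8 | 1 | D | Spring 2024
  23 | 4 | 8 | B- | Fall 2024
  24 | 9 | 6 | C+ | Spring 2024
SELECT SUM(year) FROM students

Execution result:
26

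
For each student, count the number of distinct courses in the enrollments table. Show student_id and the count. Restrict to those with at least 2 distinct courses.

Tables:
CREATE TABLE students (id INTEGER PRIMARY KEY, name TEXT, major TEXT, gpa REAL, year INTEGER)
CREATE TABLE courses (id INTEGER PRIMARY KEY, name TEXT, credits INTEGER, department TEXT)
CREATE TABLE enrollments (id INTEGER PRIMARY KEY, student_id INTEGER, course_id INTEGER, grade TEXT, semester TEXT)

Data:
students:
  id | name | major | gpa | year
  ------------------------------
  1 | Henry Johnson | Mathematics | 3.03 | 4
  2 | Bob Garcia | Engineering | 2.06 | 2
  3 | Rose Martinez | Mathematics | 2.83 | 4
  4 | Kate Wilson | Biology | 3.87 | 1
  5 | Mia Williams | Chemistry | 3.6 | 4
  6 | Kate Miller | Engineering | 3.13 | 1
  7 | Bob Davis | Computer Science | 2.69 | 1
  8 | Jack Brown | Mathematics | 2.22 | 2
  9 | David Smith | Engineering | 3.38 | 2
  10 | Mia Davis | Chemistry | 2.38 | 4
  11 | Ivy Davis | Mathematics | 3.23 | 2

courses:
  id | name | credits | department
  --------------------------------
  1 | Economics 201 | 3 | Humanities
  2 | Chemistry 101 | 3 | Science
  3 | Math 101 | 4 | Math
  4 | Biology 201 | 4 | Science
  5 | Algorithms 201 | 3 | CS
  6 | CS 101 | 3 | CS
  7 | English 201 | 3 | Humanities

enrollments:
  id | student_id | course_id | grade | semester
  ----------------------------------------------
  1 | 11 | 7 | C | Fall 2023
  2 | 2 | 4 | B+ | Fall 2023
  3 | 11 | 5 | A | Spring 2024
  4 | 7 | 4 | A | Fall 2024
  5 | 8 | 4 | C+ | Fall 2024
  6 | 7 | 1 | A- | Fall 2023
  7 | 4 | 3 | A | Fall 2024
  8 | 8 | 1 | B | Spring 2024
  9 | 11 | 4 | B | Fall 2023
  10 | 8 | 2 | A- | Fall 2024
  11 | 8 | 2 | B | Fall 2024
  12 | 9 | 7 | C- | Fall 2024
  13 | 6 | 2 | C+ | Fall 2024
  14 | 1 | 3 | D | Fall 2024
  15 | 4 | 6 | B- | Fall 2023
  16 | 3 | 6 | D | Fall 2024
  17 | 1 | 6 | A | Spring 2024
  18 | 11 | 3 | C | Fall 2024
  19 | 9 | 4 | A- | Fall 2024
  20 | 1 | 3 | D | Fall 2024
SELECT student_id, COUNT(DISTINCT course_id) AS distinct_course_count FROM enrollments GROUP BY student_id HAVING COUNT(DISTINCT course_id) >= 2

Execution result:
student_id | distinct_course_count
1 | 2
4 | 2
7 | 2
8 | 3
9 | 2
11 | 4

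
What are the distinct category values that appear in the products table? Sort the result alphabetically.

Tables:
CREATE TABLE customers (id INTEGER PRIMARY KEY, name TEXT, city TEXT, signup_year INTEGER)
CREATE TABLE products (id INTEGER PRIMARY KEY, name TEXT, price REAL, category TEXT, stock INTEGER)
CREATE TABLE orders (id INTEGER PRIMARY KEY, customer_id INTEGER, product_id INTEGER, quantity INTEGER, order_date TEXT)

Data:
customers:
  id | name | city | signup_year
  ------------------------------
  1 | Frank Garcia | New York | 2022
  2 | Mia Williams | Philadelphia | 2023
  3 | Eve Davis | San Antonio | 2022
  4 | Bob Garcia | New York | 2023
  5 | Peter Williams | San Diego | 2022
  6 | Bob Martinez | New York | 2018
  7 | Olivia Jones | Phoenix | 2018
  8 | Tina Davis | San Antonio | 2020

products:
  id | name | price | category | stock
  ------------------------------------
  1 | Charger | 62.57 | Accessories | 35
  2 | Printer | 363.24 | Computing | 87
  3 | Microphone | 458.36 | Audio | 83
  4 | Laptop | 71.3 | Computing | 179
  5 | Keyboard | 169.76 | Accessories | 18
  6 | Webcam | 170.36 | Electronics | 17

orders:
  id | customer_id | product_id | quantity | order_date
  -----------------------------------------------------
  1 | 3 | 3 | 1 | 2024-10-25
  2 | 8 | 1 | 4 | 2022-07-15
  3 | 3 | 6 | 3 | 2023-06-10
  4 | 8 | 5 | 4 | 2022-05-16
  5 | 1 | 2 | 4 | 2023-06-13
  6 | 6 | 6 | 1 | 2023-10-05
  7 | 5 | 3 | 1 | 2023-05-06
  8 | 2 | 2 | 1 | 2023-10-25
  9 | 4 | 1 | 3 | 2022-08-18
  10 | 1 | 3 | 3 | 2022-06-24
SELECT DISTINCT category FROM products ORDER BY category

Execution result:
category
Accessories
Audio
Computing
Electronics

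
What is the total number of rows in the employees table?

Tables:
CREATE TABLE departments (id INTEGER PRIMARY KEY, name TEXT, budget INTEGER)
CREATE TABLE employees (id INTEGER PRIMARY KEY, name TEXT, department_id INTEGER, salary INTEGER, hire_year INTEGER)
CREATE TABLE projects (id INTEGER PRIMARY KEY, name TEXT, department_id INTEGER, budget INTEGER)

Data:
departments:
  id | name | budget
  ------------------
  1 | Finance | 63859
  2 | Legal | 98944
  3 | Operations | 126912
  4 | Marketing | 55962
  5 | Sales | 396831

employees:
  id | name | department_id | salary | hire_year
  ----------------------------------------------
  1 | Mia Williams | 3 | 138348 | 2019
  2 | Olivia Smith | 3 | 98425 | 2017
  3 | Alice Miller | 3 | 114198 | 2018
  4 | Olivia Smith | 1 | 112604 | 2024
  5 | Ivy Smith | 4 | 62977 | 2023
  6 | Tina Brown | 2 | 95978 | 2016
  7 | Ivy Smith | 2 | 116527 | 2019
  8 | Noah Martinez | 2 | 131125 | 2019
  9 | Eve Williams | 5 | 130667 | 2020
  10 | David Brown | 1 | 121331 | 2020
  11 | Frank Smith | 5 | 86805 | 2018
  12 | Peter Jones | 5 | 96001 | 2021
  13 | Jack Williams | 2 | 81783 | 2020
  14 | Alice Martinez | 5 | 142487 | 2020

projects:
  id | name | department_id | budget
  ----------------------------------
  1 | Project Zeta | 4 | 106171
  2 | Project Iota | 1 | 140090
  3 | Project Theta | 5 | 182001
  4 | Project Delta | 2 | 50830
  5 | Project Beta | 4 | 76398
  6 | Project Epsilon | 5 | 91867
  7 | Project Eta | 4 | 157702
SELECT COUNT(*) FROM employees

Execution result:
14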